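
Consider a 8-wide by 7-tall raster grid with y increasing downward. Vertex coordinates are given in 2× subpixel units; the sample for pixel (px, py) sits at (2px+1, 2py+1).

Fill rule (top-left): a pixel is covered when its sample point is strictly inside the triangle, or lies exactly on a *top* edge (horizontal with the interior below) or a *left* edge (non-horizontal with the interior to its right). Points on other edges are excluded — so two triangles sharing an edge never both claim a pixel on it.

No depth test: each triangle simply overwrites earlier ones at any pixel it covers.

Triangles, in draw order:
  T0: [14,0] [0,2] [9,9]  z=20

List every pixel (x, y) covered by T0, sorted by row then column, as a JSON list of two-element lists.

T0:
  2·area = 116  (B↔C swapped to make it positive)
  edge (14, 0)→(9, 9): d=(-5,9) right/bottom  bias=-1
  edge (9, 9)→(0, 2): d=(-9,-7) top-left  bias=+0
  edge (0, 2)→(14, 0): d=(14,-2) top-left  bias=+0
    (3,0)@(7, 1): e=[58,58,0] → █  [on edge]
    (4,0)@(9, 1): e=[40,72,4] → █
    (5,0)@(11, 1): e=[22,86,8] → █
    (6,0)@(13, 1): e=[4,100,12] → █
    (7,0)@(15, 1): e=[-14,114,16] → ·
    (1,1)@(3, 3): e=[84,12,20] → █
    (2,1)@(5, 3): e=[66,26,24] → █
    (6,1)@(13, 3): e=[-6,82,40] → ·
    (1,2)@(3, 5): e=[74,-6,48] → ·
    (2,2)@(5, 5): e=[56,8,52] → █
    (6,2)@(13, 5): e=[-16,64,68] → ·
    (2,3)@(5, 7): e=[46,-10,80] → ·
    (4,4)@(9, 9): e=[0,0,116] → ·  [on edge]
  covered (15 px):
    · · · █ █ █ █ ·
    · █ █ █ █ █ · ·
    · · █ █ █ █ · ·
    · · · █ █ · · ·
    · · · · · · · ·
    · · · · · · · ·
    · · · · · · · ·

Answer: [[3,0],[4,0],[5,0],[6,0],[1,1],[2,1],[3,1],[4,1],[5,1],[2,2],[3,2],[4,2],[5,2],[3,3],[4,3]]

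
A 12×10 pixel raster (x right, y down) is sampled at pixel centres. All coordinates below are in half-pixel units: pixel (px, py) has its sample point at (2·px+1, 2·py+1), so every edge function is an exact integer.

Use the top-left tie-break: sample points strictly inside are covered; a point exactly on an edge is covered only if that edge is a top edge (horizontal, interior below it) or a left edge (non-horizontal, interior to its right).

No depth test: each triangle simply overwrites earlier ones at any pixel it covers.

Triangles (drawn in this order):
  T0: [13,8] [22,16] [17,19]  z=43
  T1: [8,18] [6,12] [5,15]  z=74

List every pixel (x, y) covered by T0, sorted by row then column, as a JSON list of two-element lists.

T0:
  2·area = 67
  edge (13, 8)→(22, 16): d=(9,8) right/bottom  bias=-1
  edge (22, 16)→(17, 19): d=(-5,3) right/bottom  bias=-1
  edge (17, 19)→(13, 8): d=(-4,-11) top-left  bias=+0
    (7,5)@(15, 11): e=[11,46,10] → X
    (8,5)@(17, 11): e=[-5,40,32] → .
    (7,6)@(15, 13): e=[29,36,2] → X
    (8,6)@(17, 13): e=[13,30,24] → X
    (9,6)@(19, 13): e=[-3,24,46] → .
    (7,7)@(15, 15): e=[47,26,-6] → .
    (8,7)@(17, 15): e=[31,20,16] → X
    (9,7)@(19, 15): e=[15,14,38] → X
    (10,7)@(21, 15): e=[-1,8,60] → .
    (8,8)@(17, 17): e=[49,10,8] → X
    (10,8)@(21, 17): e=[17,-2,52] → .
    (8,9)@(17, 19): e=[67,0,0] → .  [on edge]
  covered (7 px):
    . . . . . . . . . . . .
    . . . . . . . . . . . .
    . . . . . . . . . . . .
    . . . . . . . . . . . .
    . . . . . . . . . . . .
    . . . . . . . X . . . .
    . . . . . . . X X . . .
    . . . . . . . . X X . .
    . . . . . . . . X X . .
    . . . . . . . . . . . .
T1:
  2·area = 12  (B↔C swapped to make it positive)
  edge (8, 18)→(5, 15): d=(-3,-3) top-left  bias=+0
  edge (5, 15)→(6, 12): d=(1,-3) top-left  bias=+0
  edge (6, 12)→(8, 18): d=(2,6) right/bottom  bias=-1
    (1,1)@(3, 3): e=[30,-18,0] → .  [on edge]
    (4,1)@(9, 3): e=[48,0,-36] → .  [on edge]
    (2,4)@(5, 9): e=[18,-6,0] → .  [on edge]
    (3,4)@(7, 9): e=[24,0,-12] → .  [on edge]
    (0,5)@(1, 11): e=[0,-16,28] → .  [on edge]
    (1,6)@(3, 13): e=[0,-8,20] → .  [on edge]
    (2,7)@(5, 15): e=[0,0,12] → X  [on edge]
    (3,7)@(7, 15): e=[6,6,0] → .  [on edge]
    (2,8)@(5, 17): e=[-6,2,16] → .
    (3,8)@(7, 17): e=[0,8,4] → X  [on edge]
    (4,8)@(9, 17): e=[6,14,-8] → .
    (3,9)@(7, 19): e=[-6,10,8] → .
    (4,9)@(9, 19): e=[0,16,-4] → .  [on edge]
  covered (2 px):
    . . . . . . . . . . . .
    . . . . . . . . . . . .
    . . . . . . . . . . . .
    . . . . . . . . . . . .
    . . . . . . . . . . . .
    . . . . . . . . . . . .
    . . . . . . . . . . . .
    . . X . . . . . . . . .
    . . . X . . . . . . . .
    . . . . . . . . . . . .

Final: [[7,5],[7,6],[8,6],[8,7],[9,7],[8,8],[9,8]]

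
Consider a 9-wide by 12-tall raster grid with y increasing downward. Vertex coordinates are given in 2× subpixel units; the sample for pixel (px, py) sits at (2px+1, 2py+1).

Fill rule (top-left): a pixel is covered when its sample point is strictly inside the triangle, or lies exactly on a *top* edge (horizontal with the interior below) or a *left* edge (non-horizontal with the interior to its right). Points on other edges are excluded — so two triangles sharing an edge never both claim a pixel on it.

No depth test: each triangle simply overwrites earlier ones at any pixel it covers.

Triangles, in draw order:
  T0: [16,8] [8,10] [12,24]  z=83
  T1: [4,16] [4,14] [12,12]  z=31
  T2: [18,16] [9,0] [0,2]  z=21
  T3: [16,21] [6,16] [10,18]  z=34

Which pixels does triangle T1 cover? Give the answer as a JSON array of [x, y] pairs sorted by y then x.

T0:
  2·area = 120  (B↔C swapped to make it positive)
  edge (16, 8)→(12, 24): d=(-4,16) right/bottom  bias=-1
  edge (12, 24)→(8, 10): d=(-4,-14) top-left  bias=+0
  edge (8, 10)→(16, 8): d=(8,-2) top-left  bias=+0
    (6,4)@(13, 9): e=[44,74,2] → █
    (7,4)@(15, 9): e=[12,102,6] → █
    (8,4)@(17, 9): e=[-20,130,10] → ·
    (4,5)@(9, 11): e=[100,10,10] → █
    (5,5)@(11, 11): e=[68,38,14] → █
    (8,5)@(17, 11): e=[-28,122,26] → ·
    (4,6)@(9, 13): e=[92,2,26] → █
    (7,6)@(15, 13): e=[-4,86,38] → ·
    (4,7)@(9, 15): e=[84,-6,42] → ·
    (5,7)@(11, 15): e=[52,22,46] → █
    (7,7)@(15, 15): e=[-12,78,54] → ·
    (5,8)@(11, 17): e=[44,14,62] → █
  covered (15 px):
    · · · · · · · · ·
    · · · · · · · · ·
    · · · · · · · · ·
    · · · · · · · · ·
    · · · · · · █ █ ·
    · · · · █ █ █ █ ·
    · · · · █ █ █ · ·
    · · · · · █ █ · ·
    · · · · · █ █ · ·
    · · · · · █ █ · ·
    · · · · · · · · ·
    · · · · · · · · ·
T1:
  2·area = 16
  edge (4, 16)→(4, 14): d=(0,-2) top-left  bias=+0
  edge (4, 14)→(12, 12): d=(8,-2) top-left  bias=+0
  edge (12, 12)→(4, 16): d=(-8,4) right/bottom  bias=-1
    (4,6)@(9, 13): e=[10,2,4] → █
    (5,6)@(11, 13): e=[14,6,-4] → ·
    (2,7)@(5, 15): e=[2,10,4] → █
    (3,7)@(7, 15): e=[6,14,-4] → ·
    (4,7)@(9, 15): e=[10,18,-12] → ·
    (2,8)@(5, 17): e=[2,26,-12] → ·
  covered (2 px):
    · · · · · · · · ·
    · · · · · · · · ·
    · · · · · · · · ·
    · · · · · · · · ·
    · · · · · · · · ·
    · · · · · · · · ·
    · · · · █ · · · ·
    · · █ · · · · · ·
    · · · · · · · · ·
    · · · · · · · · ·
    · · · · · · · · ·
    · · · · · · · · ·
T2:
  2·area = 162  (B↔C swapped to make it positive)
  edge (18, 16)→(0, 2): d=(-18,-14) top-left  bias=+0
  edge (0, 2)→(9, 0): d=(9,-2) top-left  bias=+0
  edge (9, 0)→(18, 16): d=(9,16) right/bottom  bias=-1
    (2,0)@(5, 1): e=[88,1,73] → █
    (3,0)@(7, 1): e=[116,5,41] → █
    (4,0)@(9, 1): e=[144,9,9] → █
    (5,0)@(11, 1): e=[172,13,-23] → ·
    (1,1)@(3, 3): e=[24,15,123] → █
    (5,1)@(11, 3): e=[136,31,-5] → ·
    (1,2)@(3, 5): e=[-12,33,141] → ·
    (2,2)@(5, 5): e=[16,37,109] → █
    (5,2)@(11, 5): e=[100,49,13] → █
    (6,2)@(13, 5): e=[128,53,-19] → ·
    (2,3)@(5, 7): e=[-20,55,127] → ·
    (3,3)@(7, 7): e=[8,59,95] → █
    (4,4)@(9, 9): e=[0,81,81] → █  [on edge]
  covered (21 px):
    · · █ █ █ · · · ·
    · █ █ █ █ · · · ·
    · · █ █ █ █ · · ·
    · · · █ █ █ · · ·
    · · · · █ █ █ · ·
    · · · · · · █ █ ·
    · · · · · · · █ ·
    · · · · · · · · █
    · · · · · · · · ·
    · · · · · · · · ·
    · · · · · · · · ·
    · · · · · · · · ·
T3:
  degenerate (2·area = 0) — covers nothing

Result: [[4,6],[2,7]]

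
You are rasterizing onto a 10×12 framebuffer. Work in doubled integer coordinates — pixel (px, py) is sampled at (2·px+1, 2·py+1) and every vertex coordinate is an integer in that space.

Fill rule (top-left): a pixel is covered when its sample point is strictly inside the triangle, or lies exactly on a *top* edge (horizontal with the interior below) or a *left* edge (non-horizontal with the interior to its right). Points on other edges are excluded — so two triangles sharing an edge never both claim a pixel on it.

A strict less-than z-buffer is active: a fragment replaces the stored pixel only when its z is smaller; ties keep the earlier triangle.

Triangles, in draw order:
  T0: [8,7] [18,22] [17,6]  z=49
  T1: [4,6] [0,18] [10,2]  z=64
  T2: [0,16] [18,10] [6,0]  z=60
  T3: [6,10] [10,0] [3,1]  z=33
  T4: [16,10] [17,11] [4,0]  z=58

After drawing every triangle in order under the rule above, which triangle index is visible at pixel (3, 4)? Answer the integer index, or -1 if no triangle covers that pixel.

T0:
  2·area = 145  (B↔C swapped to make it positive)
  edge (8, 7)→(17, 6): d=(9,-1) top-left  bias=+0
  edge (17, 6)→(18, 22): d=(1,16) right/bottom  bias=-1
  edge (18, 22)→(8, 7): d=(-10,-15) top-left  bias=+0
    (4,3)@(9, 7): e=[1,129,15] → #
    (5,3)@(11, 7): e=[3,97,45] → #
    (6,3)@(13, 7): e=[5,65,75] → #
    (7,3)@(15, 7): e=[7,33,105] → #
    (8,3)@(17, 7): e=[9,1,135] → #
    (9,3)@(19, 7): e=[11,-31,165] → ·
    (4,4)@(9, 9): e=[19,131,-5] → ·
    (5,4)@(11, 9): e=[21,99,25] → #
    (9,4)@(19, 9): e=[29,-29,145] → ·
    (5,5)@(11, 11): e=[39,101,5] → #
    (9,5)@(19, 11): e=[47,-27,125] → ·
    (5,6)@(11, 13): e=[57,103,-15] → ·
  covered (21 px):
    · · · · · · · · · ·
    · · · · · · · · · ·
    · · · · · · · · · ·
    · · · · # # # # # ·
    · · · · · # # # # ·
    · · · · · # # # # ·
    · · · · · · # # # ·
    · · · · · · · # # ·
    · · · · · · · # # ·
    · · · · · · · · # ·
    · · · · · · · · · ·
    · · · · · · · · · ·
T1:
  2·area = 56  (B↔C swapped to make it positive)
  edge (4, 6)→(10, 2): d=(6,-4) top-left  bias=+0
  edge (10, 2)→(0, 18): d=(-10,16) right/bottom  bias=-1
  edge (0, 18)→(4, 6): d=(4,-12) top-left  bias=+0
    (2,1)@(5, 3): e=[-14,70,0] → ·  [on edge]
    (4,1)@(9, 3): e=[2,6,48] → #
    (5,1)@(11, 3): e=[10,-26,72] → ·
    (3,2)@(7, 5): e=[6,18,32] → #
    (4,2)@(9, 5): e=[14,-14,56] → ·
    (2,3)@(5, 7): e=[10,30,16] → #
    (3,3)@(7, 7): e=[18,-2,40] → ·
    (1,4)@(3, 9): e=[14,42,0] → #  [on edge]
    (3,4)@(7, 9): e=[30,-22,48] → ·
    (1,5)@(3, 11): e=[26,22,8] → #
    (2,5)@(5, 11): e=[34,-10,32] → ·
    (1,6)@(3, 13): e=[38,2,16] → #
    (0,7)@(1, 15): e=[42,14,0] → #  [on edge]
  covered (8 px):
    · · · · · · · · · ·
    · · · · # · · · · ·
    · · · # · · · · · ·
    · · # · · · · · · ·
    · # # · · · · · · ·
    · # · · · · · · · ·
    · # · · · · · · · ·
    # · · · · · · · · ·
    · · · · · · · · · ·
    · · · · · · · · · ·
    · · · · · · · · · ·
    · · · · · · · · · ·
T2:
  2·area = 252  (B↔C swapped to make it positive)
  edge (0, 16)→(6, 0): d=(6,-16) top-left  bias=+0
  edge (6, 0)→(18, 10): d=(12,10) right/bottom  bias=-1
  edge (18, 10)→(0, 16): d=(-18,6) right/bottom  bias=-1
    (3,0)@(7, 1): e=[22,2,228] → #
    (4,0)@(9, 1): e=[54,-18,216] → ·
    (2,1)@(5, 3): e=[2,46,204] → #
    (4,1)@(9, 3): e=[66,6,180] → #
    (5,1)@(11, 3): e=[98,-14,168] → ·
    (2,2)@(5, 5): e=[14,70,168] → #
    (5,2)@(11, 5): e=[110,10,132] → #
    (6,2)@(13, 5): e=[142,-10,120] → ·
    (2,3)@(5, 7): e=[26,94,132] → #
    (6,3)@(13, 7): e=[154,14,84] → #
    (7,3)@(15, 7): e=[186,-6,72] → ·
    (1,4)@(3, 9): e=[6,138,108] → #
    (7,5)@(15, 11): e=[210,42,0] → ·  [on edge]
    (4,6)@(9, 13): e=[126,126,0] → ·  [on edge]
    (1,7)@(3, 15): e=[42,210,0] → ·  [on edge]
  covered (30 px):
    · · · # · · · · · ·
    · · # # # · · · · ·
    · · # # # # · · · ·
    · · # # # # # · · ·
    · # # # # # # # · ·
    · # # # # # # · · ·
    · # # # · · · · · ·
    # · · · · · · · · ·
    · · · · · · · · · ·
    · · · · · · · · · ·
    · · · · · · · · · ·
    · · · · · · · · · ·
T3:
  2·area = 66  (B↔C swapped to make it positive)
  edge (6, 10)→(3, 1): d=(-3,-9) top-left  bias=+0
  edge (3, 1)→(10, 0): d=(7,-1) top-left  bias=+0
  edge (10, 0)→(6, 10): d=(-4,10) right/bottom  bias=-1
    (1,0)@(3, 1): e=[0,0,66] → #  [on edge]
    (2,0)@(5, 1): e=[18,2,46] → #
    (3,0)@(7, 1): e=[36,4,26] → #
    (4,0)@(9, 1): e=[54,6,6] → #
    (5,0)@(11, 1): e=[72,8,-14] → ·
    (1,1)@(3, 3): e=[-6,14,58] → ·
    (2,1)@(5, 3): e=[12,16,38] → #
    (4,1)@(9, 3): e=[48,20,-2] → ·
    (2,2)@(5, 5): e=[6,30,30] → #
    (4,2)@(9, 5): e=[42,34,-10] → ·
    (2,3)@(5, 7): e=[0,44,22] → #  [on edge]
    (4,3)@(9, 7): e=[36,48,-18] → ·
    (3,6)@(7, 13): e=[0,88,-22] → ·  [on edge]
    (4,9)@(9, 19): e=[0,132,-66] → ·  [on edge]
  covered (10 px):
    · # # # # · · · · ·
    · · # # · · · · · ·
    · · # # · · · · · ·
    · · # # · · · · · ·
    · · · · · · · · · ·
    · · · · · · · · · ·
    · · · · · · · · · ·
    · · · · · · · · · ·
    · · · · · · · · · ·
    · · · · · · · · · ·
    · · · · · · · · · ·
    · · · · · · · · · ·
T4:
  2·area = 2
  edge (16, 10)→(17, 11): d=(1,1) right/bottom  bias=-1
  edge (17, 11)→(4, 0): d=(-13,-11) top-left  bias=+0
  edge (4, 0)→(16, 10): d=(12,10) right/bottom  bias=-1
    (3,0)@(7, 1): e=[0,20,-18] → ·  [on edge]
    (4,1)@(9, 3): e=[0,16,-14] → ·  [on edge]
    (5,2)@(11, 5): e=[0,12,-10] → ·  [on edge]
    (6,3)@(13, 7): e=[0,8,-6] → ·  [on edge]
    (7,4)@(15, 9): e=[0,4,-2] → ·  [on edge]
    (8,5)@(17, 11): e=[0,0,2] → ·  [on edge]
    (9,6)@(19, 13): e=[0,-4,6] → ·  [on edge]
  covered (0 px):
    · · · · · · · · · ·
    · · · · · · · · · ·
    · · · · · · · · · ·
    · · · · · · · · · ·
    · · · · · · · · · ·
    · · · · · · · · · ·
    · · · · · · · · · ·
    · · · · · · · · · ·
    · · · · · · · · · ·
    · · · · · · · · · ·
    · · · · · · · · · ·
    · · · · · · · · · ·

Z-buffer (winner per pixel, '.' = empty):
  . 3 3 3 3 . . . . .
  . . 3 3 2 . . . . .
  . . 3 3 2 2 . . . .
  . . 3 3 0 0 0 0 0 .
  . 2 2 2 2 0 0 0 0 .
  . 2 2 2 2 0 0 0 0 .
  . 2 2 2 . . 0 0 0 .
  2 . . . . . . 0 0 .
  . . . . . . . 0 0 .
  . . . . . . . . 0 .
  . . . . . . . . . .
  . . . . . . . . . .

Answer: 2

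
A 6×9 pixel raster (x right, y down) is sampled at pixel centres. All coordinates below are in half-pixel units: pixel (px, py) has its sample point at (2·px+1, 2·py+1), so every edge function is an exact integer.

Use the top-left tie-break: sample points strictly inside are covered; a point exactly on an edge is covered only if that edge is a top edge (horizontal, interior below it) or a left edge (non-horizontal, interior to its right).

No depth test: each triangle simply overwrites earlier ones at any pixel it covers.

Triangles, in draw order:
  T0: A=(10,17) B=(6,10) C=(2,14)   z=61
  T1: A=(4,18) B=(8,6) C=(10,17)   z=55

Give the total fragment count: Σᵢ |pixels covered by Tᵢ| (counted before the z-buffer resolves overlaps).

T0:
  2·area = 44  (B↔C swapped to make it positive)
  edge (10, 17)→(2, 14): d=(-8,-3) top-left  bias=+0
  edge (2, 14)→(6, 10): d=(4,-4) top-left  bias=+0
  edge (6, 10)→(10, 17): d=(4,7) right/bottom  bias=-1
    (5,2)@(11, 5): e=[99,0,-55] → .  [on edge]
    (4,3)@(9, 7): e=[77,0,-33] → .  [on edge]
    (3,4)@(7, 9): e=[55,0,-11] → .  [on edge]
    (2,5)@(5, 11): e=[33,0,11] → X  [on edge]
    (3,5)@(7, 11): e=[39,8,-3] → .
    (1,6)@(3, 13): e=[11,0,33] → X  [on edge]
    (3,6)@(7, 13): e=[23,16,5] → X
    (4,6)@(9, 13): e=[29,24,-9] → .
    (0,7)@(1, 15): e=[-11,0,55] → .  [on edge]
    (1,7)@(3, 15): e=[-5,8,41] → .
    (2,7)@(5, 15): e=[1,16,27] → X
    (4,7)@(9, 15): e=[13,32,-1] → .
  covered (6 px):
    . . . . . .
    . . . . . .
    . . . . . .
    . . . . . .
    . . . . . .
    . . X . . .
    . X X X . .
    . . X X . .
    . . . . . .
T1:
  2·area = 68
  edge (4, 18)→(8, 6): d=(4,-12) top-left  bias=+0
  edge (8, 6)→(10, 17): d=(2,11) right/bottom  bias=-1
  edge (10, 17)→(4, 18): d=(-6,1) right/bottom  bias=-1
    (4,1)@(9, 3): e=[0,-17,85] → .  [on edge]
    (3,4)@(7, 9): e=[0,17,51] → X  [on edge]
    (4,4)@(9, 9): e=[24,-5,49] → .
    (3,5)@(7, 11): e=[8,21,39] → X
    (4,5)@(9, 11): e=[32,-1,37] → .
    (3,6)@(7, 13): e=[16,25,27] → X
    (4,6)@(9, 13): e=[40,3,25] → X
    (5,6)@(11, 13): e=[64,-19,23] → .
    (2,7)@(5, 15): e=[0,51,17] → X  [on edge]
    (5,7)@(11, 15): e=[72,-15,11] → .
    (2,8)@(5, 17): e=[8,55,5] → X
    (5,8)@(11, 17): e=[80,-11,-1] → .
  covered (10 px):
    . . . . . .
    . . . . . .
    . . . . . .
    . . . . . .
    . . . X . .
    . . . X . .
    . . . X X .
    . . X X X .
    . . X X X .

Answer: 16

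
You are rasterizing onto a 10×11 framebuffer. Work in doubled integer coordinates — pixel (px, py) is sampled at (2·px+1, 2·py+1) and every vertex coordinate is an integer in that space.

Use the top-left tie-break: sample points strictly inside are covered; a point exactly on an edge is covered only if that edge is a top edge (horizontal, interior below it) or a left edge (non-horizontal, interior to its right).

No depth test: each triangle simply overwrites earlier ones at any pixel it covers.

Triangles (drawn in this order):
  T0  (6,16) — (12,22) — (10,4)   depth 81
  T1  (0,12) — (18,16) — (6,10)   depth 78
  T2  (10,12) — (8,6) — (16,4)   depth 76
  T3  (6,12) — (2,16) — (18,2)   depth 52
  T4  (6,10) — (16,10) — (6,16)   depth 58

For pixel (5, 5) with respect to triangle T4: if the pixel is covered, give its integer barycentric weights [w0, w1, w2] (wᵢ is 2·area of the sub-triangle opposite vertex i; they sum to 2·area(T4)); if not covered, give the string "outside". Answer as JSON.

T0:
  2·area = 96  (B↔C swapped to make it positive)
  edge (6, 16)→(10, 4): d=(4,-12) top-left  bias=+0
  edge (10, 4)→(12, 22): d=(2,18) right/bottom  bias=-1
  edge (12, 22)→(6, 16): d=(-6,-6) top-left  bias=+0
    (5,0)@(11, 1): e=[0,-24,120] → ·  [on edge]
    (4,3)@(9, 7): e=[0,24,72] → #  [on edge]
    (5,3)@(11, 7): e=[24,-12,84] → ·
    (4,4)@(9, 9): e=[8,28,60] → #
    (5,4)@(11, 9): e=[32,-8,72] → ·
    (0,5)@(1, 11): e=[-80,176,0] → ·  [on edge]
    (4,5)@(9, 11): e=[16,32,48] → #
    (5,5)@(11, 11): e=[40,-4,60] → ·
    (1,6)@(3, 13): e=[-48,144,0] → ·  [on edge]
    (3,6)@(7, 13): e=[0,72,24] → #  [on edge]
    (5,6)@(11, 13): e=[48,0,48] → ·  [on edge]
    (2,7)@(5, 15): e=[-16,112,0] → ·  [on edge]
    (3,8)@(7, 17): e=[16,80,0] → #  [on edge]
    (2,9)@(5, 19): e=[0,120,-24] → ·  [on edge]
    (4,9)@(9, 19): e=[48,48,0] → #  [on edge]
    (5,10)@(11, 21): e=[80,16,0] → #  [on edge]
  covered (14 px):
    · · · · · · · · · ·
    · · · · · · · · · ·
    · · · · · · · · · ·
    · · · · # · · · · ·
    · · · · # · · · · ·
    · · · · # · · · · ·
    · · · # # · · · · ·
    · · · # # # · · · ·
    · · · # # # · · · ·
    · · · · # # · · · ·
    · · · · · # · · · ·
T1:
  2·area = 60  (B↔C swapped to make it positive)
  edge (0, 12)→(6, 10): d=(6,-2) top-left  bias=+0
  edge (6, 10)→(18, 16): d=(12,6) right/bottom  bias=-1
  edge (18, 16)→(0, 12): d=(-18,-4) top-left  bias=+0
    (7,3)@(15, 7): e=[0,-90,150] → ·  [on edge]
    (4,4)@(9, 9): e=[0,-30,90] → ·  [on edge]
    (1,5)@(3, 11): e=[0,30,30] → #  [on edge]
    (2,5)@(5, 11): e=[4,18,38] → #
    (3,5)@(7, 11): e=[8,6,46] → #
    (4,5)@(9, 11): e=[12,-6,54] → ·
    (1,6)@(3, 13): e=[12,54,-6] → ·
    (2,6)@(5, 13): e=[16,42,2] → #
    (4,6)@(9, 13): e=[24,18,18] → #
    (5,6)@(11, 13): e=[28,6,26] → #
    (6,6)@(13, 13): e=[32,-6,34] → ·
    (2,7)@(5, 15): e=[28,66,-34] → ·
  covered (8 px):
    · · · · · · · · · ·
    · · · · · · · · · ·
    · · · · · · · · · ·
    · · · · · · · · · ·
    · · · · · · · · · ·
    · # # # · · · · · ·
    · · # # # # · · · ·
    · · · · · · · # · ·
    · · · · · · · · · ·
    · · · · · · · · · ·
    · · · · · · · · · ·
T2:
  2·area = 52
  edge (10, 12)→(8, 6): d=(-2,-6) top-left  bias=+0
  edge (8, 6)→(16, 4): d=(8,-2) top-left  bias=+0
  edge (16, 4)→(10, 12): d=(-6,8) right/bottom  bias=-1
    (3,1)@(7, 3): e=[0,-26,78] → ·  [on edge]
    (6,2)@(13, 5): e=[32,2,18] → #
    (7,2)@(15, 5): e=[44,6,2] → #
    (8,2)@(17, 5): e=[56,10,-14] → ·
    (4,3)@(9, 7): e=[4,10,38] → #
    (5,3)@(11, 7): e=[16,14,22] → #
    (7,3)@(15, 7): e=[40,22,-10] → ·
    (4,4)@(9, 9): e=[0,26,26] → #  [on edge]
    (6,4)@(13, 9): e=[24,34,-6] → ·
    (4,5)@(9, 11): e=[-4,42,14] → ·
    (5,5)@(11, 11): e=[8,46,-2] → ·
    (5,7)@(11, 15): e=[0,78,-26] → ·  [on edge]
    (6,10)@(13, 21): e=[0,130,-78] → ·  [on edge]
  covered (7 px):
    · · · · · · · · · ·
    · · · · · · · · · ·
    · · · · · · # # · ·
    · · · · # # # · · ·
    · · · · # # · · · ·
    · · · · · · · · · ·
    · · · · · · · · · ·
    · · · · · · · · · ·
    · · · · · · · · · ·
    · · · · · · · · · ·
    · · · · · · · · · ·
T3:
  2·area = 8  (B↔C swapped to make it positive)
  edge (6, 12)→(18, 2): d=(12,-10) top-left  bias=+0
  edge (18, 2)→(2, 16): d=(-16,14) right/bottom  bias=-1
  edge (2, 16)→(6, 12): d=(4,-4) top-left  bias=+0
    (8,0)@(17, 1): e=[-22,30,0] → ·  [on edge]
    (7,1)@(15, 3): e=[-18,26,0] → ·  [on edge]
    (6,2)@(13, 5): e=[-14,22,0] → ·  [on edge]
    (5,3)@(11, 7): e=[-10,18,0] → ·  [on edge]
    (4,4)@(9, 9): e=[-6,14,0] → ·  [on edge]
    (3,5)@(7, 11): e=[-2,10,0] → ·  [on edge]
    (2,6)@(5, 13): e=[2,6,0] → #  [on edge]
    (3,6)@(7, 13): e=[22,-22,8] → ·
    (1,7)@(3, 15): e=[6,2,0] → #  [on edge]
    (2,7)@(5, 15): e=[26,-26,8] → ·
    (0,8)@(1, 17): e=[10,-2,0] → ·  [on edge]
    (1,8)@(3, 17): e=[30,-30,8] → ·
  covered (2 px):
    · · · · · · · · · ·
    · · · · · · · · · ·
    · · · · · · · · · ·
    · · · · · · · · · ·
    · · · · · · · · · ·
    · · · · · · · · · ·
    · · # · · · · · · ·
    · # · · · · · · · ·
    · · · · · · · · · ·
    · · · · · · · · · ·
    · · · · · · · · · ·
T4:
  2·area = 60
  edge (6, 10)→(16, 10): d=(10,0) top-left  bias=+0
  edge (16, 10)→(6, 16): d=(-10,6) right/bottom  bias=-1
  edge (6, 16)→(6, 10): d=(0,-6) top-left  bias=+0
    (3,5)@(7, 11): e=[10,44,6] → #
    (4,5)@(9, 11): e=[10,32,18] → #
    (5,5)@(11, 11): e=[10,20,30] → #
    (6,5)@(13, 11): e=[10,8,42] → #
    (7,5)@(15, 11): e=[10,-4,54] → ·
    (3,6)@(7, 13): e=[30,24,6] → #
    (5,6)@(11, 13): e=[30,0,30] → ·  [on edge]
    (6,6)@(13, 13): e=[30,-12,42] → ·
    (3,7)@(7, 15): e=[50,4,6] → #
    (4,7)@(9, 15): e=[50,-8,18] → ·
    (3,8)@(7, 17): e=[70,-16,6] → ·
    (0,9)@(1, 19): e=[90,0,-30] → ·  [on edge]
  covered (7 px):
    · · · · · · · · · ·
    · · · · · · · · · ·
    · · · · · · · · · ·
    · · · · · · · · · ·
    · · · · · · · · · ·
    · · · # # # # · · ·
    · · · # # · · · · ·
    · · · # · · · · · ·
    · · · · · · · · · ·
    · · · · · · · · · ·
    · · · · · · · · · ·

Answer: [20,30,10]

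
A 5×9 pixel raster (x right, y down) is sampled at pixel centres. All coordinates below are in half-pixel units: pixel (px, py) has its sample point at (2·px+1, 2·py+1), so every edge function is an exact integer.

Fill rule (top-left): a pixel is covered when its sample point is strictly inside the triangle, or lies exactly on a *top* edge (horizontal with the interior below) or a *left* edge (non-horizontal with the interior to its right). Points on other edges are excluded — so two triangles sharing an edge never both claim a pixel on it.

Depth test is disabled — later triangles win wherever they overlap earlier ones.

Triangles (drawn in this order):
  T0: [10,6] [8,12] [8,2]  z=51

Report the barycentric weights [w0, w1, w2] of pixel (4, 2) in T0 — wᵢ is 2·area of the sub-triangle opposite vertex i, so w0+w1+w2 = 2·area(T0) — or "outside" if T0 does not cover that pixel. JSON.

T0:
  2·area = 20
  edge (10, 6)→(8, 12): d=(-2,6) right/bottom  bias=-1
  edge (8, 12)→(8, 2): d=(0,-10) top-left  bias=+0
  edge (8, 2)→(10, 6): d=(2,4) right/bottom  bias=-1
    (4,2)@(9, 5): e=[8,10,2] → #
    (4,3)@(9, 7): e=[4,10,6] → #
    (4,4)@(9, 9): e=[0,10,10] → ·  [on edge]
    (3,7)@(7, 15): e=[0,-10,30] → ·  [on edge]
  covered (2 px):
    · · · · ·
    · · · · ·
    · · · · #
    · · · · #
    · · · · ·
    · · · · ·
    · · · · ·
    · · · · ·
    · · · · ·

Answer: [10,2,8]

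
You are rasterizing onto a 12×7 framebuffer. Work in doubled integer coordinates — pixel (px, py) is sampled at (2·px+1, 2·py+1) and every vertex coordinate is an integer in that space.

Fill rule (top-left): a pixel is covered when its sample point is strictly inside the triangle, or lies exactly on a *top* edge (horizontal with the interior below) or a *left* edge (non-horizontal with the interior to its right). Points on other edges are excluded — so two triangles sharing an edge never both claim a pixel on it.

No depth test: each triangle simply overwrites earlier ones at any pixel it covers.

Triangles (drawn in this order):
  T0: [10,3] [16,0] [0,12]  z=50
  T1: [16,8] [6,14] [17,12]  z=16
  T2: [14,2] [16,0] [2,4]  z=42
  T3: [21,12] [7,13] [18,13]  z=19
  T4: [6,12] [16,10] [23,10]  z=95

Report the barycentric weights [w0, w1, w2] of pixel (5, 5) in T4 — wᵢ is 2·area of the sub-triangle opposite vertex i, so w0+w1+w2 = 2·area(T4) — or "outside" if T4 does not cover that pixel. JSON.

T0:
  2·area = 24
  edge (10, 3)→(16, 0): d=(6,-3) top-left  bias=+0
  edge (16, 0)→(0, 12): d=(-16,12) right/bottom  bias=-1
  edge (0, 12)→(10, 3): d=(10,-9) top-left  bias=+0
    (5,1)@(11, 3): e=[3,12,9] → █
    (6,1)@(13, 3): e=[9,-12,27] → ·
    (4,2)@(9, 5): e=[9,4,11] → █
    (5,2)@(11, 5): e=[15,-20,29] → ·
    (4,3)@(9, 7): e=[21,-28,31] → ·
  covered (2 px):
    · · · · · · · · · · · ·
    · · · · · █ · · · · · ·
    · · · · █ · · · · · · ·
    · · · · · · · · · · · ·
    · · · · · · · · · · · ·
    · · · · · · · · · · · ·
    · · · · · · · · · · · ·
T1:
  2·area = 46  (B↔C swapped to make it positive)
  edge (16, 8)→(17, 12): d=(1,4) right/bottom  bias=-1
  edge (17, 12)→(6, 14): d=(-11,2) right/bottom  bias=-1
  edge (6, 14)→(16, 8): d=(10,-6) top-left  bias=+0
    (10,2)@(21, 5): e=[-23,69,0] → ·  [on edge]
    (7,4)@(15, 9): e=[5,37,4] → █
    (8,4)@(17, 9): e=[-3,33,16] → ·
    (5,5)@(11, 11): e=[23,23,0] → █  [on edge]
    (6,5)@(13, 11): e=[15,19,12] → █
    (8,5)@(17, 11): e=[-1,11,36] → ·
    (4,6)@(9, 13): e=[33,5,8] → █
    (6,6)@(13, 13): e=[17,-3,32] → ·
    (7,6)@(15, 13): e=[9,-7,44] → ·
  covered (6 px):
    · · · · · · · · · · · ·
    · · · · · · · · · · · ·
    · · · · · · · · · · · ·
    · · · · · · · · · · · ·
    · · · · · · · █ · · · ·
    · · · · · █ █ █ · · · ·
    · · · · █ █ · · · · · ·
T2:
  2·area = 20  (B↔C swapped to make it positive)
  edge (14, 2)→(2, 4): d=(-12,2) right/bottom  bias=-1
  edge (2, 4)→(16, 0): d=(14,-4) top-left  bias=+0
  edge (16, 0)→(14, 2): d=(-2,2) right/bottom  bias=-1
    (6,0)@(13, 1): e=[14,2,4] → █
    (7,0)@(15, 1): e=[10,10,0] → ·  [on edge]
    (3,1)@(7, 3): e=[2,6,12] → █
    (4,1)@(9, 3): e=[-2,14,8] → ·
    (6,1)@(13, 3): e=[-10,30,0] → ·  [on edge]
    (3,2)@(7, 5): e=[-22,34,8] → ·
    (5,2)@(11, 5): e=[-30,50,0] → ·  [on edge]
    (4,3)@(9, 7): e=[-50,70,0] → ·  [on edge]
    (3,4)@(7, 9): e=[-70,90,0] → ·  [on edge]
    (2,5)@(5, 11): e=[-90,110,0] → ·  [on edge]
    (1,6)@(3, 13): e=[-110,130,0] → ·  [on edge]
  covered (2 px):
    · · · · · · █ · · · · ·
    · · · █ · · · · · · · ·
    · · · · · · · · · · · ·
    · · · · · · · · · · · ·
    · · · · · · · · · · · ·
    · · · · · · · · · · · ·
    · · · · · · · · · · · ·
T3:
  2·area = 11  (B↔C swapped to make it positive)
  edge (21, 12)→(18, 13): d=(-3,1) right/bottom  bias=-1
  edge (18, 13)→(7, 13): d=(-11,0) right/bottom  bias=-1
  edge (7, 13)→(21, 12): d=(14,-1) top-left  bias=+0
    (0,6)@(1, 13): e=[17,0,-6] → ·  [on edge]
    (1,6)@(3, 13): e=[15,0,-4] → ·  [on edge]
    (2,6)@(5, 13): e=[13,0,-2] → ·  [on edge]
    (3,6)@(7, 13): e=[11,0,0] → ·  [on edge]
    (4,6)@(9, 13): e=[9,0,2] → ·  [on edge]
    (5,6)@(11, 13): e=[7,0,4] → ·  [on edge]
    (6,6)@(13, 13): e=[5,0,6] → ·  [on edge]
    (7,6)@(15, 13): e=[3,0,8] → ·  [on edge]
    (8,6)@(17, 13): e=[1,0,10] → ·  [on edge]
    (9,6)@(19, 13): e=[-1,0,12] → ·  [on edge]
    (10,6)@(21, 13): e=[-3,0,14] → ·  [on edge]
    (11,6)@(23, 13): e=[-5,0,16] → ·  [on edge]
  covered (0 px):
    · · · · · · · · · · · ·
    · · · · · · · · · · · ·
    · · · · · · · · · · · ·
    · · · · · · · · · · · ·
    · · · · · · · · · · · ·
    · · · · · · · · · · · ·
    · · · · · · · · · · · ·
T4:
  2·area = 14
  edge (6, 12)→(16, 10): d=(10,-2) top-left  bias=+0
  edge (16, 10)→(23, 10): d=(7,0) top-left  bias=+0
  edge (23, 10)→(6, 12): d=(-17,2) right/bottom  bias=-1
    (10,4)@(21, 9): e=[0,-7,21] → ·  [on edge]
    (5,5)@(11, 11): e=[0,7,7] → █  [on edge]
    (6,5)@(13, 11): e=[4,7,3] → █
    (7,5)@(15, 11): e=[8,7,-1] → ·
    (0,6)@(1, 13): e=[0,21,-7] → ·  [on edge]
    (5,6)@(11, 13): e=[20,21,-27] → ·
    (6,6)@(13, 13): e=[24,21,-31] → ·
  covered (2 px):
    · · · · · · · · · · · ·
    · · · · · · · · · · · ·
    · · · · · · · · · · · ·
    · · · · · · · · · · · ·
    · · · · · · · · · · · ·
    · · · · · █ █ · · · · ·
    · · · · · · · · · · · ·

Final: [7,7,0]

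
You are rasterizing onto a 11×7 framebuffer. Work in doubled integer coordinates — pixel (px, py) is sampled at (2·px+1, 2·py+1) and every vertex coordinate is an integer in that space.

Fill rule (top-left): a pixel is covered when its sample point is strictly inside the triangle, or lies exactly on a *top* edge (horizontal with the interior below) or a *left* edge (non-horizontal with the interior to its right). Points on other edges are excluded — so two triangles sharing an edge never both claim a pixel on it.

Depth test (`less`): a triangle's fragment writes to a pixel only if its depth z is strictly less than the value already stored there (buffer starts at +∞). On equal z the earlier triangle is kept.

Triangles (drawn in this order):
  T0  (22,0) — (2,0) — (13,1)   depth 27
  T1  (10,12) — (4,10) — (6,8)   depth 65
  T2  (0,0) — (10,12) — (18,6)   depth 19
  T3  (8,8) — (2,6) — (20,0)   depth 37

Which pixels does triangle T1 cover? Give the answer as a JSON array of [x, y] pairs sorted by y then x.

T0:
  2·area = 20  (B↔C swapped to make it positive)
  edge (22, 0)→(13, 1): d=(-9,1) right/bottom  bias=-1
  edge (13, 1)→(2, 0): d=(-11,-1) top-left  bias=+0
  edge (2, 0)→(22, 0): d=(20,0) top-left  bias=+0
    (6,0)@(13, 1): e=[0,0,20] → .  [on edge]
  covered (0 px):
    . . . . . . . . . . .
    . . . . . . . . . . .
    . . . . . . . . . . .
    . . . . . . . . . . .
    . . . . . . . . . . .
    . . . . . . . . . . .
    . . . . . . . . . . .
T1:
  2·area = 16
  edge (10, 12)→(4, 10): d=(-6,-2) top-left  bias=+0
  edge (4, 10)→(6, 8): d=(2,-2) top-left  bias=+0
  edge (6, 8)→(10, 12): d=(4,4) right/bottom  bias=-1
    (6,0)@(13, 1): e=[72,0,-56] → .  [on edge]
    (0,1)@(1, 3): e=[36,-20,0] → .  [on edge]
    (5,1)@(11, 3): e=[56,0,-40] → .  [on edge]
    (1,2)@(3, 5): e=[28,-12,0] → .  [on edge]
    (4,2)@(9, 5): e=[40,0,-24] → .  [on edge]
    (2,3)@(5, 7): e=[20,-4,0] → .  [on edge]
    (3,3)@(7, 7): e=[24,0,-8] → .  [on edge]
    (0,4)@(1, 9): e=[0,-8,24] → .  [on edge]
    (2,4)@(5, 9): e=[8,0,8] → X  [on edge]
    (3,4)@(7, 9): e=[12,4,0] → .  [on edge]
    (1,5)@(3, 11): e=[-8,0,24] → .  [on edge]
    (2,5)@(5, 11): e=[-4,4,16] → .
    (3,5)@(7, 11): e=[0,8,8] → X  [on edge]
    (4,5)@(9, 11): e=[4,12,0] → .  [on edge]
    (0,6)@(1, 13): e=[-24,0,40] → .  [on edge]
    (5,6)@(11, 13): e=[-4,20,0] → .  [on edge]
    (6,6)@(13, 13): e=[0,24,-8] → .  [on edge]
  covered (2 px):
    . . . . . . . . . . .
    . . . . . . . . . . .
    . . . . . . . . . . .
    . . . . . . . . . . .
    . . X . . . . . . . .
    . . . X . . . . . . .
    . . . . . . . . . . .
T2:
  2·area = 156  (B↔C swapped to make it positive)
  edge (0, 0)→(18, 6): d=(18,6) right/bottom  bias=-1
  edge (18, 6)→(10, 12): d=(-8,6) right/bottom  bias=-1
  edge (10, 12)→(0, 0): d=(-10,-12) top-left  bias=+0
    (0,0)@(1, 1): e=[12,142,2] → X
    (1,0)@(3, 1): e=[0,130,26] → .  [on edge]
    (0,1)@(1, 3): e=[48,126,-18] → .
    (1,1)@(3, 3): e=[36,114,6] → X
    (2,1)@(5, 3): e=[24,102,30] → X
    (3,1)@(7, 3): e=[12,90,54] → X
    (4,1)@(9, 3): e=[0,78,78] → .  [on edge]
    (1,2)@(3, 5): e=[72,98,-14] → .
    (2,2)@(5, 5): e=[60,86,10] → X
    (4,2)@(9, 5): e=[36,62,58] → X
    (5,2)@(11, 5): e=[24,50,82] → X
    (6,2)@(13, 5): e=[12,38,106] → X
    (7,2)@(15, 5): e=[0,26,130] → .  [on edge]
    (10,3)@(21, 7): e=[0,-26,182] → .  [on edge]
  covered (18 px):
    X . . . . . . . . . .
    . X X X . . . . . . .
    . . X X X X X . . . .
    . . . X X X X X . . .
    . . . . X X X . . . .
    . . . . . X . . . . .
    . . . . . . . . . . .
T3:
  2·area = 72
  edge (8, 8)→(2, 6): d=(-6,-2) top-left  bias=+0
  edge (2, 6)→(20, 0): d=(18,-6) top-left  bias=+0
  edge (20, 0)→(8, 8): d=(-12,8) right/bottom  bias=-1
    (8,0)@(17, 1): e=[60,0,12] → X  [on edge]
    (9,0)@(19, 1): e=[64,12,-4] → .
    (5,1)@(11, 3): e=[36,0,36] → X  [on edge]
    (6,1)@(13, 3): e=[40,12,20] → X
    (7,1)@(15, 3): e=[44,24,4] → X
    (8,1)@(17, 3): e=[48,36,-12] → .
    (2,2)@(5, 5): e=[12,0,60] → X  [on edge]
    (3,2)@(7, 5): e=[16,12,44] → X
    (4,2)@(9, 5): e=[20,24,28] → X
    (6,2)@(13, 5): e=[28,48,-4] → .
    (7,2)@(15, 5): e=[32,60,-20] → .
    (2,3)@(5, 7): e=[0,36,36] → X  [on edge]
    (5,4)@(11, 9): e=[0,108,-36] → .  [on edge]
    (8,5)@(17, 11): e=[0,180,-108] → .  [on edge]
  covered (11 px):
    . . . . . . . . X . .
    . . . . . X X X . . .
    . . X X X X . . . . .
    . . X X X . . . . . .
    . . . . . . . . . . .
    . . . . . . . . . . .
    . . . . . . . . . . .

Result: [[2,4],[3,5]]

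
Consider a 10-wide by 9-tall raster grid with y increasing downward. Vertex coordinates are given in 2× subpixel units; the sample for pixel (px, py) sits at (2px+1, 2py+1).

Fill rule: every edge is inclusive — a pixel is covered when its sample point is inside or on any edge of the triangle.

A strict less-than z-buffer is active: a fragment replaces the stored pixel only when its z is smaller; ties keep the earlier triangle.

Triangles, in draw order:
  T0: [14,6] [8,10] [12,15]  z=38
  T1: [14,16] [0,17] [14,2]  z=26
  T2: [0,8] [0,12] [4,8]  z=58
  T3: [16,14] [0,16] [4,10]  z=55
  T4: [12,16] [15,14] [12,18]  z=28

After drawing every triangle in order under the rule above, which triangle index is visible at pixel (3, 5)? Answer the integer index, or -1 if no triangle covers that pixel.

T0:
  2·area = 46  (B↔C swapped to make it positive)
  edge (14, 6)→(12, 15): d=(-2,9) inclusive
  edge (12, 15)→(8, 10): d=(-4,-5) inclusive
  edge (8, 10)→(14, 6): d=(6,-4) inclusive
    (6,3)@(13, 7): e=[7,37,2] → X
    (7,3)@(15, 7): e=[-11,47,10] → .
    (5,4)@(11, 9): e=[21,19,6] → X
    (7,4)@(15, 9): e=[-15,39,22] → .
    (4,5)@(9, 11): e=[35,1,10] → X
    (6,5)@(13, 11): e=[-1,21,26] → .
    (4,6)@(9, 13): e=[31,-7,22] → .
    (5,6)@(11, 13): e=[13,3,30] → X
    (6,6)@(13, 13): e=[-5,13,38] → .
    (5,7)@(11, 15): e=[9,-5,42] → .
  covered (6 px):
    . . . . . . . . . .
    . . . . . . . . . .
    . . . . . . . . . .
    . . . . . . X . . .
    . . . . . X X . . .
    . . . . X X . . . .
    . . . . . X . . . .
    . . . . . . . . . .
    . . . . . . . . . .
T1:
  2·area = 196
  edge (14, 16)→(0, 17): d=(-14,1) inclusive
  edge (0, 17)→(14, 2): d=(14,-15) inclusive
  edge (14, 2)→(14, 16): d=(0,14) inclusive
    (6,2)@(13, 5): e=[155,27,14] → X
    (7,2)@(15, 5): e=[153,57,-14] → .
    (5,3)@(11, 7): e=[129,25,42] → X
    (7,3)@(15, 7): e=[125,85,-14] → .
    (4,4)@(9, 9): e=[103,23,70] → X
    (7,4)@(15, 9): e=[97,113,-14] → .
    (3,5)@(7, 11): e=[77,21,98] → X
    (7,5)@(15, 11): e=[69,141,-14] → .
    (2,6)@(5, 13): e=[51,19,126] → X
    (7,6)@(15, 13): e=[41,169,-14] → .
    (1,7)@(3, 15): e=[25,17,154] → X
    (7,7)@(15, 15): e=[13,197,-14] → .
  covered (21 px):
    . . . . . . . . . .
    . . . . . . . . . .
    . . . . . . X . . .
    . . . . . X X . . .
    . . . . X X X . . .
    . . . X X X X . . .
    . . X X X X X . . .
    . X X X X X X . . .
    . . . . . . . . . .
T2:
  2·area = 16  (B↔C swapped to make it positive)
  edge (0, 8)→(4, 8): d=(4,0) inclusive
  edge (4, 8)→(0, 12): d=(-4,4) inclusive
  edge (0, 12)→(0, 8): d=(0,-4) inclusive
    (5,0)@(11, 1): e=[-28,0,44] → .  [on edge]
    (4,1)@(9, 3): e=[-20,0,36] → .  [on edge]
    (3,2)@(7, 5): e=[-12,0,28] → .  [on edge]
    (2,3)@(5, 7): e=[-4,0,20] → .  [on edge]
    (0,4)@(1, 9): e=[4,8,4] → X
    (1,4)@(3, 9): e=[4,0,12] → X  [on edge]
    (2,4)@(5, 9): e=[4,-8,20] → .
    (0,5)@(1, 11): e=[12,0,4] → X  [on edge]
    (1,5)@(3, 11): e=[12,-8,12] → .
    (0,6)@(1, 13): e=[20,-8,4] → .
  covered (3 px):
    . . . . . . . . . .
    . . . . . . . . . .
    . . . . . . . . . .
    . . . . . . . . . .
    X X . . . . . . . .
    X . . . . . . . . .
    . . . . . . . . . .
    . . . . . . . . . .
    . . . . . . . . . .
T3:
  2·area = 88
  edge (16, 14)→(0, 16): d=(-16,2) inclusive
  edge (0, 16)→(4, 10): d=(4,-6) inclusive
  edge (4, 10)→(16, 14): d=(12,4) inclusive
    (0,4)@(1, 9): e=[110,-22,0] → .  [on edge]
    (2,5)@(5, 11): e=[70,10,8] → X
    (3,5)@(7, 11): e=[66,22,0] → X  [on edge]
    (4,5)@(9, 11): e=[62,34,-8] → .
    (1,6)@(3, 13): e=[42,6,40] → X
    (4,6)@(9, 13): e=[30,42,16] → X
    (5,6)@(11, 13): e=[26,54,8] → X
    (6,6)@(13, 13): e=[22,66,0] → X  [on edge]
    (7,6)@(15, 13): e=[18,78,-8] → .
    (0,7)@(1, 15): e=[14,2,72] → X
    (4,7)@(9, 15): e=[-2,50,40] → .
    (5,7)@(11, 15): e=[-6,62,32] → .
    (9,7)@(19, 15): e=[-22,110,0] → .  [on edge]
  covered (12 px):
    . . . . . . . . . .
    . . . . . . . . . .
    . . . . . . . . . .
    . . . . . . . . . .
    . . . . . . . . . .
    . . X X . . . . . .
    . X X X X X X . . .
    X X X X . . . . . .
    . . . . . . . . . .
T4:
  2·area = 6
  edge (12, 16)→(15, 14): d=(3,-2) inclusive
  edge (15, 14)→(12, 18): d=(-3,4) inclusive
  edge (12, 18)→(12, 16): d=(0,-2) inclusive
  covered (0 px):
    . . . . . . . . . .
    . . . . . . . . . .
    . . . . . . . . . .
    . . . . . . . . . .
    . . . . . . . . . .
    . . . . . . . . . .
    . . . . . . . . . .
    . . . . . . . . . .
    . . . . . . . . . .

Z-buffer (winner per pixel, '.' = empty):
  . . . . . . . . . .
  . . . . . . . . . .
  . . . . . . 1 . . .
  . . . . . 1 1 . . .
  2 2 . . 1 1 1 . . .
  2 . 3 1 1 1 1 . . .
  . 3 1 1 1 1 1 . . .
  3 1 1 1 1 1 1 . . .
  . . . . . . . . . .

Final: 1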